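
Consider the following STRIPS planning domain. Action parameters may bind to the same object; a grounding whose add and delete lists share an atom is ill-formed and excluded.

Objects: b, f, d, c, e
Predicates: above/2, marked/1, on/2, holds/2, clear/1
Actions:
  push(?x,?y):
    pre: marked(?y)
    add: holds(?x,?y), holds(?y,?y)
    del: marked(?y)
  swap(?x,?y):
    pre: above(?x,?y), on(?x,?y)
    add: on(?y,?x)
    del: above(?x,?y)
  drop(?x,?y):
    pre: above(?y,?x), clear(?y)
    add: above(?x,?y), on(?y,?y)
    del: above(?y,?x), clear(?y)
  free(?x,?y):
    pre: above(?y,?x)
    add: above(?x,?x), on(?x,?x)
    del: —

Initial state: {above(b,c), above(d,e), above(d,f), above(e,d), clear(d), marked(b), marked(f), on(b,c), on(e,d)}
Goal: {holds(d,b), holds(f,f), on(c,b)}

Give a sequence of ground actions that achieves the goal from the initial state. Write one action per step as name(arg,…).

push(b,f); push(d,b); swap(b,c)

1. push(b,f)  →  {above(b,c), above(d,e), above(d,f), above(e,d), clear(d), holds(b,f), holds(f,f), marked(b), on(b,c), on(e,d)}
2. push(d,b)  →  {above(b,c), above(d,e), above(d,f), above(e,d), clear(d), holds(b,b), holds(b,f), holds(d,b), holds(f,f), on(b,c), on(e,d)}
3. swap(b,c)  →  {above(d,e), above(d,f), above(e,d), clear(d), holds(b,b), holds(b,f), holds(d,b), holds(f,f), on(b,c), on(c,b), on(e,d)}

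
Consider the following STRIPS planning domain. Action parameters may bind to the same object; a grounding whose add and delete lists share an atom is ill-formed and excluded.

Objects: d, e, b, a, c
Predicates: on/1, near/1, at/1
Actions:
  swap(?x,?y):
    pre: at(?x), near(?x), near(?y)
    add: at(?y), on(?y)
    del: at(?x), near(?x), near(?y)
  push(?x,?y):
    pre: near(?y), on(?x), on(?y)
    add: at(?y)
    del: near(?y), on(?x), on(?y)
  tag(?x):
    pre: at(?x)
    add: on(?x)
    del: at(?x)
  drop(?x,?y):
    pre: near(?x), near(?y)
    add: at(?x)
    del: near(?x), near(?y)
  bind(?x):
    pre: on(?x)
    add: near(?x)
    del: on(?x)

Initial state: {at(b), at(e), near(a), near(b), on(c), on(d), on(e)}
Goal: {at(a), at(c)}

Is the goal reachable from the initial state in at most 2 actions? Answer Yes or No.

1. swap(b,a)  →  {at(a), at(e), on(a), on(c), on(d), on(e)}
2. bind(c)  →  {at(a), at(e), near(c), on(a), on(d), on(e)}
3. drop(c,c)  →  {at(a), at(c), at(e), on(a), on(d), on(e)}
optimal plan length = 3; 3 > 2

No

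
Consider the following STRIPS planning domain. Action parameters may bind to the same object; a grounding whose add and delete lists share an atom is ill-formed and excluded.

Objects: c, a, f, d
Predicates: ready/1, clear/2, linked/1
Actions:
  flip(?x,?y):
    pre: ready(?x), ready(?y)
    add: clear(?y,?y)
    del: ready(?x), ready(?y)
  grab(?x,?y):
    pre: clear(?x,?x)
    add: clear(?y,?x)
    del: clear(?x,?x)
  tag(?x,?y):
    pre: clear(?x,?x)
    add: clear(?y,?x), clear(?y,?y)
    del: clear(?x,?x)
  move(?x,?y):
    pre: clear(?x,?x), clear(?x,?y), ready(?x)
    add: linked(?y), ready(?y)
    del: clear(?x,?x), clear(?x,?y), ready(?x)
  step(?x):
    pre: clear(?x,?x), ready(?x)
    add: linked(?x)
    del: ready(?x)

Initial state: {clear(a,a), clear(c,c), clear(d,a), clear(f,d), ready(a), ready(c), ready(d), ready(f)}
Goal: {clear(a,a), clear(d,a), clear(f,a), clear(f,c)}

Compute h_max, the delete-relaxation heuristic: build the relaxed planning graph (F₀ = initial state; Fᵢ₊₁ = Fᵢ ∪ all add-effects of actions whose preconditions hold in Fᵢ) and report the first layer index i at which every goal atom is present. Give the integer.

1

F0 = init (8 atoms)
F1 = F0 ∪ {clear(a,c), clear(c,a), clear(d,c), clear(d,d), clear(f,a), clear(f,c), clear(f,f), linked(a), linked(c)}  (17 atoms)
goal ⊆ F1  ⇒  h_max = 1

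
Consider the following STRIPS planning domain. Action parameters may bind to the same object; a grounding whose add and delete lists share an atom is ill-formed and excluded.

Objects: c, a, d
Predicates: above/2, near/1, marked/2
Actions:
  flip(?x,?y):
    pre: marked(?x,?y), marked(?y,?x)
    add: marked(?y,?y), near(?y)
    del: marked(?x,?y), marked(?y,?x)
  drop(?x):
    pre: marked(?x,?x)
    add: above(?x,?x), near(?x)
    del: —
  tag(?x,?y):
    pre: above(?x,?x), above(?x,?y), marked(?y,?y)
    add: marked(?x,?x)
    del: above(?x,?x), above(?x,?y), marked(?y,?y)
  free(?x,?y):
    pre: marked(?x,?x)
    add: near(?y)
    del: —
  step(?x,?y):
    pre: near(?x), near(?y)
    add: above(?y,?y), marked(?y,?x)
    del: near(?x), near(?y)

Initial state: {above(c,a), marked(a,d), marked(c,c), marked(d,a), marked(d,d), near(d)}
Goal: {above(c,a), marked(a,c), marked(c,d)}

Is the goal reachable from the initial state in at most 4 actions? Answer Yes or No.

1. flip(d,a)  →  {above(c,a), marked(a,a), marked(c,c), marked(d,d), near(a), near(d)}
2. drop(c)  →  {above(c,a), above(c,c), marked(a,a), marked(c,c), marked(d,d), near(a), near(c), near(d)}
3. step(c,a)  →  {above(a,a), above(c,a), above(c,c), marked(a,a), marked(a,c), marked(c,c), marked(d,d), near(d)}
4. drop(c)  →  {above(a,a), above(c,a), above(c,c), marked(a,a), marked(a,c), marked(c,c), marked(d,d), near(c), near(d)}
5. step(d,c)  →  {above(a,a), above(c,a), above(c,c), marked(a,a), marked(a,c), marked(c,c), marked(c,d), marked(d,d)}
optimal plan length = 5; 5 > 4

No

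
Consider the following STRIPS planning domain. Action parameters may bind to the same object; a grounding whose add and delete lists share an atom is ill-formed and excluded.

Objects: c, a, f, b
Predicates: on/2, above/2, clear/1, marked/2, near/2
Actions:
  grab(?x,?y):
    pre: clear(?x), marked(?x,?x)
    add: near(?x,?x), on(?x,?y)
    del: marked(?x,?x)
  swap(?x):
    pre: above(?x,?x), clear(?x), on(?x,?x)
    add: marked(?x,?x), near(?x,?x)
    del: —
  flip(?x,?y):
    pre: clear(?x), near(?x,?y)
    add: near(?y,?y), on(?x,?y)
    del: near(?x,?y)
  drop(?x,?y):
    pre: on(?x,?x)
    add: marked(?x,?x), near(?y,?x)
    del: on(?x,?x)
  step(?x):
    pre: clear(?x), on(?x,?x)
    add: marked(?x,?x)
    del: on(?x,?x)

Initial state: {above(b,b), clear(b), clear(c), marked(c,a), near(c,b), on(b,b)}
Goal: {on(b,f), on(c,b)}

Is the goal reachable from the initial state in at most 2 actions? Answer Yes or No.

No

1. swap(b)  →  {above(b,b), clear(b), clear(c), marked(b,b), marked(c,a), near(b,b), near(c,b), on(b,b)}
2. grab(b,f)  →  {above(b,b), clear(b), clear(c), marked(c,a), near(b,b), near(c,b), on(b,b), on(b,f)}
3. flip(c,b)  →  {above(b,b), clear(b), clear(c), marked(c,a), near(b,b), on(b,b), on(b,f), on(c,b)}
optimal plan length = 3; 3 > 2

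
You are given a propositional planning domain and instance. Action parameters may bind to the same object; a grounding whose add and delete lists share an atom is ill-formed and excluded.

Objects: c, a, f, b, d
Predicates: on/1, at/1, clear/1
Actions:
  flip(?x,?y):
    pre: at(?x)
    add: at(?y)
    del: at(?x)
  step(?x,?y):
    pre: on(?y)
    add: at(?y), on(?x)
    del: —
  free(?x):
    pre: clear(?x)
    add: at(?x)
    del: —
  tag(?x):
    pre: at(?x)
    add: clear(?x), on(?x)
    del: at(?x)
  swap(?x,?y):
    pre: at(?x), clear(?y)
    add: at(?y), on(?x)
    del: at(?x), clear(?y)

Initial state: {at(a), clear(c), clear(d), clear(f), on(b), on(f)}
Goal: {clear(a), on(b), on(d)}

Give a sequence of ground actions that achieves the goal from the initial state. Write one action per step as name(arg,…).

1. step(d,f)  →  {at(a), at(f), clear(c), clear(d), clear(f), on(b), on(d), on(f)}
2. tag(a)  →  {at(f), clear(a), clear(c), clear(d), clear(f), on(a), on(b), on(d), on(f)}

step(d,f); tag(a)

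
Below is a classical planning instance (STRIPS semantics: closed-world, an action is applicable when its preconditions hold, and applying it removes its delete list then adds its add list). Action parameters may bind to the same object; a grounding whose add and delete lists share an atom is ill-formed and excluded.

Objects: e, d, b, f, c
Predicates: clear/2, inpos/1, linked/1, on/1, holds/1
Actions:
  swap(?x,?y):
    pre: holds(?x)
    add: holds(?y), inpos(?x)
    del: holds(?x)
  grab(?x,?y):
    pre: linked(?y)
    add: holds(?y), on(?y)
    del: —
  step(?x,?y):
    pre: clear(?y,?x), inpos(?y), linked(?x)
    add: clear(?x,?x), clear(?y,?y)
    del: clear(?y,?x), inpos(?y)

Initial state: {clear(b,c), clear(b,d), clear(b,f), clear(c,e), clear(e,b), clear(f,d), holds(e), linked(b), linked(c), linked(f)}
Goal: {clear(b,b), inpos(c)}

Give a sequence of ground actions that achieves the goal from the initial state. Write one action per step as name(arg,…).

1. swap(e,c)  →  {clear(b,c), clear(b,d), clear(b,f), clear(c,e), clear(e,b), clear(f,d), holds(c), inpos(e), linked(b), linked(c), linked(f)}
2. swap(c,e)  →  {clear(b,c), clear(b,d), clear(b,f), clear(c,e), clear(e,b), clear(f,d), holds(e), inpos(c), inpos(e), linked(b), linked(c), linked(f)}
3. step(b,e)  →  {clear(b,b), clear(b,c), clear(b,d), clear(b,f), clear(c,e), clear(e,e), clear(f,d), holds(e), inpos(c), linked(b), linked(c), linked(f)}

swap(e,c); swap(c,e); step(b,e)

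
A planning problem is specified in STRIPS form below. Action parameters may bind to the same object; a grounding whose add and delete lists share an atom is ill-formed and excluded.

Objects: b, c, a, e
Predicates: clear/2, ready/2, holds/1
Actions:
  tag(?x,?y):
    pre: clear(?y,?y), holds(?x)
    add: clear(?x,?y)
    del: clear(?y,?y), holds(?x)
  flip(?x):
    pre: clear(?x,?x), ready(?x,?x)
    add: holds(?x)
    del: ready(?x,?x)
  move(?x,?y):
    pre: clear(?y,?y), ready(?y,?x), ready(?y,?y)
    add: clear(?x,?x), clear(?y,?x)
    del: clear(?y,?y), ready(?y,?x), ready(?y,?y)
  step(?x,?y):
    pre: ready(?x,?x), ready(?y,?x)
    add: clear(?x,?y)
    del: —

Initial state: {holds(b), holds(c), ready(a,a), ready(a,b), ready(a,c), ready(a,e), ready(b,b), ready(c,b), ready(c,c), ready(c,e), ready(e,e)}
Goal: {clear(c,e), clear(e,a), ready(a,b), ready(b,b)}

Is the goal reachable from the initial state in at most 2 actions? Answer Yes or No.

1. step(c,c)  →  {clear(c,c), holds(b), holds(c), ready(a,a), ready(a,b), ready(a,c), ready(a,e), ready(b,b), ready(c,b), ready(c,c), ready(c,e), ready(e,e)}
2. move(e,c)  →  {clear(c,e), clear(e,e), holds(b), holds(c), ready(a,a), ready(a,b), ready(a,c), ready(a,e), ready(b,b), ready(c,b), ready(e,e)}
3. step(e,a)  →  {clear(c,e), clear(e,a), clear(e,e), holds(b), holds(c), ready(a,a), ready(a,b), ready(a,c), ready(a,e), ready(b,b), ready(c,b), ready(e,e)}
optimal plan length = 3; 3 > 2

No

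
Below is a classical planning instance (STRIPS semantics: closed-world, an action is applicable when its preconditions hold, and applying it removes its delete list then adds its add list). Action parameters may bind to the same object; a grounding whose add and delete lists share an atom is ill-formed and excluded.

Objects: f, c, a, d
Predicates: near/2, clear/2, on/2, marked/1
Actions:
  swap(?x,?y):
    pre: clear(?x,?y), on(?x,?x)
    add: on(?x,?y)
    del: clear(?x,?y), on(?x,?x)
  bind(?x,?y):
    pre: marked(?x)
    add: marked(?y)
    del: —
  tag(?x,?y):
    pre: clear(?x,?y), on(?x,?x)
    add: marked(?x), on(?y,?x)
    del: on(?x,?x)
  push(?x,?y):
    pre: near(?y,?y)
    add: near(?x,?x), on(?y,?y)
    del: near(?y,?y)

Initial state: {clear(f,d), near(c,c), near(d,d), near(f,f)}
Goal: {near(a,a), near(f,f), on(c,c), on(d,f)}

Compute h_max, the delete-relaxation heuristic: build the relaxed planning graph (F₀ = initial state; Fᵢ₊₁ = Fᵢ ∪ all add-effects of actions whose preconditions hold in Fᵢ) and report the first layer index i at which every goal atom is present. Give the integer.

F0 = init (4 atoms)
F1 = F0 ∪ {near(a,a), on(c,c), on(d,d), on(f,f)}  (8 atoms)
F2 = F1 ∪ {marked(f), on(a,a), on(d,f), on(f,d)}  (12 atoms)
goal ⊆ F2  ⇒  h_max = 2

2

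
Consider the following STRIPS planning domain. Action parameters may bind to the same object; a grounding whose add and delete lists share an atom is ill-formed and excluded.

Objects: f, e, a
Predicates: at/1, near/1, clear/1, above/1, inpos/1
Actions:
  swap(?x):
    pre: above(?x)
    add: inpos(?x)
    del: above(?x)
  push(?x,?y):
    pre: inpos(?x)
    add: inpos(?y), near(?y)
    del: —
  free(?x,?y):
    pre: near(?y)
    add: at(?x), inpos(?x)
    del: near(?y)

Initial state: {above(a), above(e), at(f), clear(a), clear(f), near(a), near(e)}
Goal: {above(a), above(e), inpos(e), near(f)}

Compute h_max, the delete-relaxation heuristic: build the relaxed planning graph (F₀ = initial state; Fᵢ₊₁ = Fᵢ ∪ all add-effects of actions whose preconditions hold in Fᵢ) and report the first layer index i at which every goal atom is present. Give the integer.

F0 = init (7 atoms)
F1 = F0 ∪ {at(a), at(e), inpos(a), inpos(e), inpos(f)}  (12 atoms)
F2 = F1 ∪ {near(f)}  (13 atoms)
goal ⊆ F2  ⇒  h_max = 2

2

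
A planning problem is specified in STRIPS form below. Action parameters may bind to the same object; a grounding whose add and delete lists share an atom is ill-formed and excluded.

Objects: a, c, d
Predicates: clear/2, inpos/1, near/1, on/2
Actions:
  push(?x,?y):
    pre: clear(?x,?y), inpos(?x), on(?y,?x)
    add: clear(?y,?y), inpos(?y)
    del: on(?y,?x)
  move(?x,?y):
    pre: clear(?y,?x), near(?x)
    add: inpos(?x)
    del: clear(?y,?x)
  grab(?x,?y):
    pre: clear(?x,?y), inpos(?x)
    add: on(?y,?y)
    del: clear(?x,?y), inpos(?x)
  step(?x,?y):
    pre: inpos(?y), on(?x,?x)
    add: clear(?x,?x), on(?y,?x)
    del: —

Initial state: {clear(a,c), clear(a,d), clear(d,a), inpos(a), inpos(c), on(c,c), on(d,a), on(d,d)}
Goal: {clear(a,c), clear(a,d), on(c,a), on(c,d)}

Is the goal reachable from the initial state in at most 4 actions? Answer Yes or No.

Yes

1. push(a,d)  →  {clear(a,c), clear(a,d), clear(d,a), clear(d,d), inpos(a), inpos(c), inpos(d), on(c,c), on(d,d)}
2. grab(d,a)  →  {clear(a,c), clear(a,d), clear(d,d), inpos(a), inpos(c), on(a,a), on(c,c), on(d,d)}
3. step(a,c)  →  {clear(a,a), clear(a,c), clear(a,d), clear(d,d), inpos(a), inpos(c), on(a,a), on(c,a), on(c,c), on(d,d)}
4. step(d,c)  →  {clear(a,a), clear(a,c), clear(a,d), clear(d,d), inpos(a), inpos(c), on(a,a), on(c,a), on(c,c), on(c,d), on(d,d)}
optimal plan length = 4; 4 ≤ 4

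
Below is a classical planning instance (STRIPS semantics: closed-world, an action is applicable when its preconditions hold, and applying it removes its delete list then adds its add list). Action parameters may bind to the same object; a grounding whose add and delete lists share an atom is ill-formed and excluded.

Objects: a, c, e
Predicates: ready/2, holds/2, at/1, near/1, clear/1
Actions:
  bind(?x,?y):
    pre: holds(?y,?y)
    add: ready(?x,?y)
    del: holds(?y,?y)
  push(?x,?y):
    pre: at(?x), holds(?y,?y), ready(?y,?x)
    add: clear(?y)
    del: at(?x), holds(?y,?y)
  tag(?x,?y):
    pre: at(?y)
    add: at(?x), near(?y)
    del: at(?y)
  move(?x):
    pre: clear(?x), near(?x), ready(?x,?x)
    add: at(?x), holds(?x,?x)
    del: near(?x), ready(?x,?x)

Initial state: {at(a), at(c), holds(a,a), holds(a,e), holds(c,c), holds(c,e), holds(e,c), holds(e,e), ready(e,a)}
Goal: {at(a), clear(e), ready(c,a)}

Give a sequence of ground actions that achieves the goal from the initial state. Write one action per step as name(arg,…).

1. bind(c,a)  →  {at(a), at(c), holds(a,e), holds(c,c), holds(c,e), holds(e,c), holds(e,e), ready(c,a), ready(e,a)}
2. bind(e,c)  →  {at(a), at(c), holds(a,e), holds(c,e), holds(e,c), holds(e,e), ready(c,a), ready(e,a), ready(e,c)}
3. push(c,e)  →  {at(a), clear(e), holds(a,e), holds(c,e), holds(e,c), ready(c,a), ready(e,a), ready(e,c)}

bind(c,a); bind(e,c); push(c,e)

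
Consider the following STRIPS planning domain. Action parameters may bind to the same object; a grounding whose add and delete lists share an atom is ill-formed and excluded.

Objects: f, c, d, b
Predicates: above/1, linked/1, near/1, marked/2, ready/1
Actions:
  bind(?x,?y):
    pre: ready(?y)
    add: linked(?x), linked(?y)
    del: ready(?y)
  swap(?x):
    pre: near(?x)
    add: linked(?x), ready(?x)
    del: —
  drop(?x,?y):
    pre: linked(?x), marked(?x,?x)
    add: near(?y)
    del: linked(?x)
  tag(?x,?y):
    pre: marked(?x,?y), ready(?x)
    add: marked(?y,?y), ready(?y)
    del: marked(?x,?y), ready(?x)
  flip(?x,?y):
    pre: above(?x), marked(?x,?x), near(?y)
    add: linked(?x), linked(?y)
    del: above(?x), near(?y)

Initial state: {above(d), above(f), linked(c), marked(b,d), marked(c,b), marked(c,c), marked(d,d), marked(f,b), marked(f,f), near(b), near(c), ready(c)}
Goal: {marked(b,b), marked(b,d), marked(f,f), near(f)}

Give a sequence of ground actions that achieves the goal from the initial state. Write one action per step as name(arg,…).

1. drop(c,f)  →  {above(d), above(f), marked(b,d), marked(c,b), marked(c,c), marked(d,d), marked(f,b), marked(f,f), near(b), near(c), near(f), ready(c)}
2. tag(c,b)  →  {above(d), above(f), marked(b,b), marked(b,d), marked(c,c), marked(d,d), marked(f,b), marked(f,f), near(b), near(c), near(f), ready(b)}

drop(c,f); tag(c,b)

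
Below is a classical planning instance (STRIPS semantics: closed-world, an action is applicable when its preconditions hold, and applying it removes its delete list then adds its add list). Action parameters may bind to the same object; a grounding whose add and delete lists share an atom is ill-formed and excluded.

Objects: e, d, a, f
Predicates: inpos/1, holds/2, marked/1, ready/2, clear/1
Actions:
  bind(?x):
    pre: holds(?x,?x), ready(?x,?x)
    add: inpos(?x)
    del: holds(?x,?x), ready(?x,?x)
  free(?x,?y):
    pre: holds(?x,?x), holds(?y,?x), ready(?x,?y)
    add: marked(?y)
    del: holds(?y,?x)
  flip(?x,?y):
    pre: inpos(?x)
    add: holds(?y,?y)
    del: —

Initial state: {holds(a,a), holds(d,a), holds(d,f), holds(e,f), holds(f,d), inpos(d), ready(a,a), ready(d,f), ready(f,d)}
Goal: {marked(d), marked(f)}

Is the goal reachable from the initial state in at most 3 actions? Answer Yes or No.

No

1. flip(d,d)  →  {holds(a,a), holds(d,a), holds(d,d), holds(d,f), holds(e,f), holds(f,d), inpos(d), ready(a,a), ready(d,f), ready(f,d)}
2. free(d,f)  →  {holds(a,a), holds(d,a), holds(d,d), holds(d,f), holds(e,f), inpos(d), marked(f), ready(a,a), ready(d,f), ready(f,d)}
3. flip(d,f)  →  {holds(a,a), holds(d,a), holds(d,d), holds(d,f), holds(e,f), holds(f,f), inpos(d), marked(f), ready(a,a), ready(d,f), ready(f,d)}
4. free(f,d)  →  {holds(a,a), holds(d,a), holds(d,d), holds(e,f), holds(f,f), inpos(d), marked(d), marked(f), ready(a,a), ready(d,f), ready(f,d)}
optimal plan length = 4; 4 > 3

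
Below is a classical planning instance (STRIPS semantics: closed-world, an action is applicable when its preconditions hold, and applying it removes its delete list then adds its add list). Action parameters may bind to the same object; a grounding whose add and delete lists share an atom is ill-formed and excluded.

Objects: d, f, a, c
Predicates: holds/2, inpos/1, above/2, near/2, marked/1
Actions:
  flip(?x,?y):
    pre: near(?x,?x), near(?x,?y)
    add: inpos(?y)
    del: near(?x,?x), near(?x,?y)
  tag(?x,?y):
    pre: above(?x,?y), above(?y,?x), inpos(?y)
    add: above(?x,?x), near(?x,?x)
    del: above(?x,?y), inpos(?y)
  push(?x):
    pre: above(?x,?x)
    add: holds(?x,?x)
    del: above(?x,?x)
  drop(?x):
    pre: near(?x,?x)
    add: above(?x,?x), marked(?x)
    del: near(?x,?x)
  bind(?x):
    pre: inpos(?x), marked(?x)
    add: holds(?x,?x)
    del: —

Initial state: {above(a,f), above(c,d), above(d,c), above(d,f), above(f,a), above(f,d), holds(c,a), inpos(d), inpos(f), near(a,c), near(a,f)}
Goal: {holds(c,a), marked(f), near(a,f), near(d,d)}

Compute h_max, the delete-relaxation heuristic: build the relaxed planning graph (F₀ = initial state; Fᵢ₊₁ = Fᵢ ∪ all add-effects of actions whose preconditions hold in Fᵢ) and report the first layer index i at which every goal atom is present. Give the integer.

2

F0 = init (11 atoms)
F1 = F0 ∪ {above(a,a), above(c,c), above(d,d), above(f,f), near(a,a), near(c,c), near(d,d), near(f,f)}  (19 atoms)
F2 = F1 ∪ {holds(a,a), holds(c,c), holds(d,d), holds(f,f), inpos(a), inpos(c), marked(a), marked(c), marked(d), marked(f)}  (29 atoms)
goal ⊆ F2  ⇒  h_max = 2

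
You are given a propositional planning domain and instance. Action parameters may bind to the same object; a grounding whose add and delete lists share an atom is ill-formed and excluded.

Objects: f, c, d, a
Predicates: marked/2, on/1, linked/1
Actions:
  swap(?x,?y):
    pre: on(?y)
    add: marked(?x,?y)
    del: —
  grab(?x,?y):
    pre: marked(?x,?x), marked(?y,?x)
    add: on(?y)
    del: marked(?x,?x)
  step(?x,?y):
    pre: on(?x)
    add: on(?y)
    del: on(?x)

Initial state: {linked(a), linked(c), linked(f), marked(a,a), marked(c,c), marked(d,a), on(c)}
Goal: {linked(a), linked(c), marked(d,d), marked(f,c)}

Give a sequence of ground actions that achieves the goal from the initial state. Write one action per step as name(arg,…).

1. swap(f,c)  →  {linked(a), linked(c), linked(f), marked(a,a), marked(c,c), marked(d,a), marked(f,c), on(c)}
2. grab(a,d)  →  {linked(a), linked(c), linked(f), marked(c,c), marked(d,a), marked(f,c), on(c), on(d)}
3. swap(d,d)  →  {linked(a), linked(c), linked(f), marked(c,c), marked(d,a), marked(d,d), marked(f,c), on(c), on(d)}

swap(f,c); grab(a,d); swap(d,d)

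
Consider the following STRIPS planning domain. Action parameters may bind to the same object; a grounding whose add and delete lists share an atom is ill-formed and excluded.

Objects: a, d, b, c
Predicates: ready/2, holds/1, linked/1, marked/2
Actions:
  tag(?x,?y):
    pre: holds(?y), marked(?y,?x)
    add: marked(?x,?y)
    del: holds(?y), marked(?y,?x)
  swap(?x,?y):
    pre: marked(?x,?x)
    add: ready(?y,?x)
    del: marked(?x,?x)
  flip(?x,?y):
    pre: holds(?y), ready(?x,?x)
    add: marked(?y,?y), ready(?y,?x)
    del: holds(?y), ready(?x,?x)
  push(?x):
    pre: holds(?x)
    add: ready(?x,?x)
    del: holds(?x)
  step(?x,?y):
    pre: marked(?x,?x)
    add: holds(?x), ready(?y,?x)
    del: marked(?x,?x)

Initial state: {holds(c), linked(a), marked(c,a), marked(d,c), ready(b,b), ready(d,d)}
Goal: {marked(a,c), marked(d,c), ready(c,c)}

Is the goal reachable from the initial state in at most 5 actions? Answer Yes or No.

Yes

1. flip(d,c)  →  {linked(a), marked(c,a), marked(c,c), marked(d,c), ready(b,b), ready(c,d)}
2. step(c,c)  →  {holds(c), linked(a), marked(c,a), marked(d,c), ready(b,b), ready(c,c), ready(c,d)}
3. tag(a,c)  →  {linked(a), marked(a,c), marked(d,c), ready(b,b), ready(c,c), ready(c,d)}
optimal plan length = 3; 3 ≤ 5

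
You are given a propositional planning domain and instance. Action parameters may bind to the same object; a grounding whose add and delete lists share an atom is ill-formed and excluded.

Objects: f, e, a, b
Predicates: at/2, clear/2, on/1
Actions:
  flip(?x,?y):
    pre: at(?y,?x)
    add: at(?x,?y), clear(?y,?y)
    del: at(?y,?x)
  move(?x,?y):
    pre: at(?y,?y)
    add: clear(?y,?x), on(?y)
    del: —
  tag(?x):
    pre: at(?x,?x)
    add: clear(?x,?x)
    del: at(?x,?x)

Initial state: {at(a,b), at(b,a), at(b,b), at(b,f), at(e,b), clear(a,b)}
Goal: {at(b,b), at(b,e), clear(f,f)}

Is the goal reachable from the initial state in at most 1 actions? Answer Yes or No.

No

1. flip(f,b)  →  {at(a,b), at(b,a), at(b,b), at(e,b), at(f,b), clear(a,b), clear(b,b)}
2. flip(b,f)  →  {at(a,b), at(b,a), at(b,b), at(b,f), at(e,b), clear(a,b), clear(b,b), clear(f,f)}
3. flip(b,e)  →  {at(a,b), at(b,a), at(b,b), at(b,e), at(b,f), clear(a,b), clear(b,b), clear(e,e), clear(f,f)}
optimal plan length = 3; 3 > 1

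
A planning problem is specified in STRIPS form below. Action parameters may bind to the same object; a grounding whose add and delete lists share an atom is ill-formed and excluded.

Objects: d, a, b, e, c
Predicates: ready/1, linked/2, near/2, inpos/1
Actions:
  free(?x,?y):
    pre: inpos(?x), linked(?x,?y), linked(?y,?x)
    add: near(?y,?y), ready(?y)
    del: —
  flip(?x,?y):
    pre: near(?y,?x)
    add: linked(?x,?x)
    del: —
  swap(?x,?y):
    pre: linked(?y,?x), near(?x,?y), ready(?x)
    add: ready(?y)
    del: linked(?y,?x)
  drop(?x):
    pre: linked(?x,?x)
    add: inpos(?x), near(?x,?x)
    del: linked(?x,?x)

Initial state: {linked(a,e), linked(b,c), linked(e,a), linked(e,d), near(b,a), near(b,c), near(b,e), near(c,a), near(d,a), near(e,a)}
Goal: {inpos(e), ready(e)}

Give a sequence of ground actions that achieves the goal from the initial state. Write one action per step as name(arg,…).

1. flip(e,b)  →  {linked(a,e), linked(b,c), linked(e,a), linked(e,d), linked(e,e), near(b,a), near(b,c), near(b,e), near(c,a), near(d,a), near(e,a)}
2. drop(e)  →  {inpos(e), linked(a,e), linked(b,c), linked(e,a), linked(e,d), near(b,a), near(b,c), near(b,e), near(c,a), near(d,a), near(e,a), near(e,e)}
3. flip(e,b)  →  {inpos(e), linked(a,e), linked(b,c), linked(e,a), linked(e,d), linked(e,e), near(b,a), near(b,c), near(b,e), near(c,a), near(d,a), near(e,a), near(e,e)}
4. free(e,e)  →  {inpos(e), linked(a,e), linked(b,c), linked(e,a), linked(e,d), linked(e,e), near(b,a), near(b,c), near(b,e), near(c,a), near(d,a), near(e,a), near(e,e), ready(e)}

flip(e,b); drop(e); flip(e,b); free(e,e)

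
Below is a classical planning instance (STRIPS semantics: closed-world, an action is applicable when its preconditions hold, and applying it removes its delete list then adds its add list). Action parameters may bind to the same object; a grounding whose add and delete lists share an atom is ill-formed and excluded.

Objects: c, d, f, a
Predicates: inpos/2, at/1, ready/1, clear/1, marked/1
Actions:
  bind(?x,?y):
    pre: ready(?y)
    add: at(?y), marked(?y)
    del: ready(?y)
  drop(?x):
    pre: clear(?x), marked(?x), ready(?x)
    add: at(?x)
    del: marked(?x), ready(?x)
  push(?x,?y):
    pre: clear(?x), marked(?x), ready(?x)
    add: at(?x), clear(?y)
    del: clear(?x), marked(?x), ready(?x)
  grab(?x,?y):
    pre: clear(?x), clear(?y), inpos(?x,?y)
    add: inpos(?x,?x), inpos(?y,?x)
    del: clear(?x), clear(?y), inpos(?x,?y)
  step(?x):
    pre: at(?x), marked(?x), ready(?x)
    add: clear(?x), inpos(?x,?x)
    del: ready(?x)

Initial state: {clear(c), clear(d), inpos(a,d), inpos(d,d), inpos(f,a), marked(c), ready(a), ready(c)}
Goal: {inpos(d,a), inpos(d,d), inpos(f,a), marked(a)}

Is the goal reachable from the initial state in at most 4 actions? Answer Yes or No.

1. bind(c,a)  →  {at(a), clear(c), clear(d), inpos(a,d), inpos(d,d), inpos(f,a), marked(a), marked(c), ready(c)}
2. push(c,a)  →  {at(a), at(c), clear(a), clear(d), inpos(a,d), inpos(d,d), inpos(f,a), marked(a)}
3. grab(a,d)  →  {at(a), at(c), inpos(a,a), inpos(d,a), inpos(d,d), inpos(f,a), marked(a)}
optimal plan length = 3; 3 ≤ 4

Yes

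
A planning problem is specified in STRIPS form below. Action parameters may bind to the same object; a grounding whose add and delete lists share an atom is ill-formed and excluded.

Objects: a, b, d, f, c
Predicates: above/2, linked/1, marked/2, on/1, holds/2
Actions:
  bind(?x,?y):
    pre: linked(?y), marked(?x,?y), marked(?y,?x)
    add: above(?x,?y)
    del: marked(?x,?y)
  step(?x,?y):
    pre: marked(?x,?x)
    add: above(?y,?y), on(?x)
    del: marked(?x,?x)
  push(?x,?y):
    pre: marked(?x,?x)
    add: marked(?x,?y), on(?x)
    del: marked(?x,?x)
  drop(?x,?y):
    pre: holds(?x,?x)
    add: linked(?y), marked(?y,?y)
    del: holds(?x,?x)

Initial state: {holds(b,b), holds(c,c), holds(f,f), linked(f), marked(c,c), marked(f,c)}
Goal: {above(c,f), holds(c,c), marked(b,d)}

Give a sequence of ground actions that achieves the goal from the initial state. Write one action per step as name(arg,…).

push(c,f); bind(c,f); drop(b,b); push(b,d)

1. push(c,f)  →  {holds(b,b), holds(c,c), holds(f,f), linked(f), marked(c,f), marked(f,c), on(c)}
2. bind(c,f)  →  {above(c,f), holds(b,b), holds(c,c), holds(f,f), linked(f), marked(f,c), on(c)}
3. drop(b,b)  →  {above(c,f), holds(c,c), holds(f,f), linked(b), linked(f), marked(b,b), marked(f,c), on(c)}
4. push(b,d)  →  {above(c,f), holds(c,c), holds(f,f), linked(b), linked(f), marked(b,d), marked(f,c), on(b), on(c)}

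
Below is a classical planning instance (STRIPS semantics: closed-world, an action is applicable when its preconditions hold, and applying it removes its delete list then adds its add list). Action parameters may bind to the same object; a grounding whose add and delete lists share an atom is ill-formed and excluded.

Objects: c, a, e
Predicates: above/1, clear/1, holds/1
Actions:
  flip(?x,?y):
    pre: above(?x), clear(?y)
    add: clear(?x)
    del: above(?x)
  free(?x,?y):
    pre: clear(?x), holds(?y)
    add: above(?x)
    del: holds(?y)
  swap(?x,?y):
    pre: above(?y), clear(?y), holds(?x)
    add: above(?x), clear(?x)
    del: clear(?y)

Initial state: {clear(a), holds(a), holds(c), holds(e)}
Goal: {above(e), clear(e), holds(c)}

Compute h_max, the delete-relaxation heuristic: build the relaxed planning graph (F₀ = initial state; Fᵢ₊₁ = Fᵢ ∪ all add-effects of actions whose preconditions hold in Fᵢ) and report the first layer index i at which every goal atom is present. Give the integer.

F0 = init (4 atoms)
F1 = F0 ∪ {above(a)}  (5 atoms)
F2 = F1 ∪ {above(c), above(e), clear(c), clear(e)}  (9 atoms)
goal ⊆ F2  ⇒  h_max = 2

2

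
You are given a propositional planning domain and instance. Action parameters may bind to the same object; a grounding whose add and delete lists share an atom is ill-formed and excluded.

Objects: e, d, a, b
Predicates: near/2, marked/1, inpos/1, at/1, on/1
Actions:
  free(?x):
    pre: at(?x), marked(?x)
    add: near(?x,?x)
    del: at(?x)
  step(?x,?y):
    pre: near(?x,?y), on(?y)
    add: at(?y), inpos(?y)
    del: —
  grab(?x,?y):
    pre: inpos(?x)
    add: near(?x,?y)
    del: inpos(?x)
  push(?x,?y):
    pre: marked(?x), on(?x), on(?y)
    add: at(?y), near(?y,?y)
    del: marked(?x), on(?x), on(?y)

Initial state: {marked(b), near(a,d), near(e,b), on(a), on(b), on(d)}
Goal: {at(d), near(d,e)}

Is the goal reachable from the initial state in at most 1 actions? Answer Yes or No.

1. step(a,d)  →  {at(d), inpos(d), marked(b), near(a,d), near(e,b), on(a), on(b), on(d)}
2. grab(d,e)  →  {at(d), marked(b), near(a,d), near(d,e), near(e,b), on(a), on(b), on(d)}
optimal plan length = 2; 2 > 1

No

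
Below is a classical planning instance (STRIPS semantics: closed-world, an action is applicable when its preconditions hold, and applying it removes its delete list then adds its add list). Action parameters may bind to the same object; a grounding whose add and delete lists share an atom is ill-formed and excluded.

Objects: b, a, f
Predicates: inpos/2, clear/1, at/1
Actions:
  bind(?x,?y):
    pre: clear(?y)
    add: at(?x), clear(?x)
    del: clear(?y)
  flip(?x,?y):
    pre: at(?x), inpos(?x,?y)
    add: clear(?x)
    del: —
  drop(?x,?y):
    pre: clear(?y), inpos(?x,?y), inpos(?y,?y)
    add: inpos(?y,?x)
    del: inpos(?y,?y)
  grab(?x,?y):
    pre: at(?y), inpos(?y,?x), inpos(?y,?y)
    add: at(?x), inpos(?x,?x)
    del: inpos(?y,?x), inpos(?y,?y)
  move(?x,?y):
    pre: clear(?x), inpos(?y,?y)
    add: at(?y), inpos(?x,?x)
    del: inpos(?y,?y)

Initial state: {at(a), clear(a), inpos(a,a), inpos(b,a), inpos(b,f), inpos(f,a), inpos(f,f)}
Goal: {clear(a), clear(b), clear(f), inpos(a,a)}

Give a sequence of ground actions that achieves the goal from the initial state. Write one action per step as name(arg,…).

1. bind(b,a)  →  {at(a), at(b), clear(b), inpos(a,a), inpos(b,a), inpos(b,f), inpos(f,a), inpos(f,f)}
2. bind(f,b)  →  {at(a), at(b), at(f), clear(f), inpos(a,a), inpos(b,a), inpos(b,f), inpos(f,a), inpos(f,f)}
3. flip(b,a)  →  {at(a), at(b), at(f), clear(b), clear(f), inpos(a,a), inpos(b,a), inpos(b,f), inpos(f,a), inpos(f,f)}
4. flip(a,a)  →  {at(a), at(b), at(f), clear(a), clear(b), clear(f), inpos(a,a), inpos(b,a), inpos(b,f), inpos(f,a), inpos(f,f)}

bind(b,a); bind(f,b); flip(b,a); flip(a,a)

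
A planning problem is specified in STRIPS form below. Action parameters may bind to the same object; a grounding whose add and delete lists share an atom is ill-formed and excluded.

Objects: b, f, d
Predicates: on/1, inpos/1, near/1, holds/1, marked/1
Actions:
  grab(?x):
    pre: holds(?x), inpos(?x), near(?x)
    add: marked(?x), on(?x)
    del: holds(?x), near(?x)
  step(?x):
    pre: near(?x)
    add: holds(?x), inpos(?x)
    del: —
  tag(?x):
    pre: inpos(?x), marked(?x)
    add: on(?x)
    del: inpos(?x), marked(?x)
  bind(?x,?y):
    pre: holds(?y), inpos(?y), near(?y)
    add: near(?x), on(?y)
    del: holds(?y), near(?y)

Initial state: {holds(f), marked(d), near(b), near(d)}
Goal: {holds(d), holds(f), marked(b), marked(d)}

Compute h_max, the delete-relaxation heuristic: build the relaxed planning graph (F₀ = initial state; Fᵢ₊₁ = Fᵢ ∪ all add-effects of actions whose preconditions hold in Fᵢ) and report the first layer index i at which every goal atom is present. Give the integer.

2

F0 = init (4 atoms)
F1 = F0 ∪ {holds(b), holds(d), inpos(b), inpos(d)}  (8 atoms)
F2 = F1 ∪ {marked(b), near(f), on(b), on(d)}  (12 atoms)
goal ⊆ F2  ⇒  h_max = 2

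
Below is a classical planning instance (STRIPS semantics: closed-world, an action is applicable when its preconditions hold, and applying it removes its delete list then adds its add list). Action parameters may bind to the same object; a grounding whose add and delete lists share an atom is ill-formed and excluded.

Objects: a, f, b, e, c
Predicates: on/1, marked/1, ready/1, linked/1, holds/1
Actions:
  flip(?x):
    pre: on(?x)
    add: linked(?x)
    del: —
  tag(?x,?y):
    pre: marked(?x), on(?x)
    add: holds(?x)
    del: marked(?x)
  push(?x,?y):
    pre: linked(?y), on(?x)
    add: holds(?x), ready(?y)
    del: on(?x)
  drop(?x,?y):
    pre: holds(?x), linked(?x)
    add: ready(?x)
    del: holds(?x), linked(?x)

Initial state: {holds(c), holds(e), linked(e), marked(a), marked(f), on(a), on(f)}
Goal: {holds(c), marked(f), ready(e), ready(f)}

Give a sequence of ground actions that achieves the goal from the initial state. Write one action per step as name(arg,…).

flip(f); push(a,f); push(f,e)

1. flip(f)  →  {holds(c), holds(e), linked(e), linked(f), marked(a), marked(f), on(a), on(f)}
2. push(a,f)  →  {holds(a), holds(c), holds(e), linked(e), linked(f), marked(a), marked(f), on(f), ready(f)}
3. push(f,e)  →  {holds(a), holds(c), holds(e), holds(f), linked(e), linked(f), marked(a), marked(f), ready(e), ready(f)}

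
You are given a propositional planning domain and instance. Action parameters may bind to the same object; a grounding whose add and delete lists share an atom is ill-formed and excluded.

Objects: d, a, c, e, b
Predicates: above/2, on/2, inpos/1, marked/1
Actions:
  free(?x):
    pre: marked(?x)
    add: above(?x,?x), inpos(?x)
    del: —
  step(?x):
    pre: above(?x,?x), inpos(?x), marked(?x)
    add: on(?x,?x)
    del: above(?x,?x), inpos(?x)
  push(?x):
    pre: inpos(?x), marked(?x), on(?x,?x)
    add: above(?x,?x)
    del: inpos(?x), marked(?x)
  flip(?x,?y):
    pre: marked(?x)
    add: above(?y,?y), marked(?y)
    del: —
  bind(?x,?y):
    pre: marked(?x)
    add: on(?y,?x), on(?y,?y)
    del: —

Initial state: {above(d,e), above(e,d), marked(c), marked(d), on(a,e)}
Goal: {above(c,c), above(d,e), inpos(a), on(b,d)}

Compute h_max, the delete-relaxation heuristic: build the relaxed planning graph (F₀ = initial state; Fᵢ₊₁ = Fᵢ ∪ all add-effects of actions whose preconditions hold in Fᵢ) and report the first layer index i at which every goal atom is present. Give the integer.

2

F0 = init (5 atoms)
F1 = F0 ∪ {above(a,a), above(b,b), above(c,c), above(d,d), above(e,e), inpos(c), inpos(d), marked(a), marked(b), marked(e), on(a,a), on(a,c), on(a,d), on(b,b), on(b,c), on(b,d), on(c,c), on(c,d), on(d,c), on(d,d), on(e,c), on(e,d), on(e,e)}  (28 atoms)
F2 = F1 ∪ {inpos(a), inpos(b), inpos(e), on(a,b), on(b,a), on(b,e), on(c,a), on(c,b), on(c,e), on(d,a), on(d,b), on(d,e), on(e,a), on(e,b)}  (42 atoms)
goal ⊆ F2  ⇒  h_max = 2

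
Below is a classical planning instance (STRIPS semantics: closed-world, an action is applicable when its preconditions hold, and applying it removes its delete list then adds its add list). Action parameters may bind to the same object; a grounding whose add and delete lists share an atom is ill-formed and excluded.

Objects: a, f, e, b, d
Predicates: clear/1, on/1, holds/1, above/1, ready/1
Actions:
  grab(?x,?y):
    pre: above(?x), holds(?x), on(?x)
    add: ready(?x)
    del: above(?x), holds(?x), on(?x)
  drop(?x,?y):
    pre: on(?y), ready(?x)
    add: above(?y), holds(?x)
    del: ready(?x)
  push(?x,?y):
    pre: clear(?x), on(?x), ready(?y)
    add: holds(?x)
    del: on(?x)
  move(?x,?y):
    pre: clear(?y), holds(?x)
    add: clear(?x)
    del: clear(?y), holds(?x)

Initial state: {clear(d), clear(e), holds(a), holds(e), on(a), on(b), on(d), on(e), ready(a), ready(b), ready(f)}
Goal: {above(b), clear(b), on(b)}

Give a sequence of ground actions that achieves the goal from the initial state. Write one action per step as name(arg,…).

drop(b,b); move(b,e)

1. drop(b,b)  →  {above(b), clear(d), clear(e), holds(a), holds(b), holds(e), on(a), on(b), on(d), on(e), ready(a), ready(f)}
2. move(b,e)  →  {above(b), clear(b), clear(d), holds(a), holds(e), on(a), on(b), on(d), on(e), ready(a), ready(f)}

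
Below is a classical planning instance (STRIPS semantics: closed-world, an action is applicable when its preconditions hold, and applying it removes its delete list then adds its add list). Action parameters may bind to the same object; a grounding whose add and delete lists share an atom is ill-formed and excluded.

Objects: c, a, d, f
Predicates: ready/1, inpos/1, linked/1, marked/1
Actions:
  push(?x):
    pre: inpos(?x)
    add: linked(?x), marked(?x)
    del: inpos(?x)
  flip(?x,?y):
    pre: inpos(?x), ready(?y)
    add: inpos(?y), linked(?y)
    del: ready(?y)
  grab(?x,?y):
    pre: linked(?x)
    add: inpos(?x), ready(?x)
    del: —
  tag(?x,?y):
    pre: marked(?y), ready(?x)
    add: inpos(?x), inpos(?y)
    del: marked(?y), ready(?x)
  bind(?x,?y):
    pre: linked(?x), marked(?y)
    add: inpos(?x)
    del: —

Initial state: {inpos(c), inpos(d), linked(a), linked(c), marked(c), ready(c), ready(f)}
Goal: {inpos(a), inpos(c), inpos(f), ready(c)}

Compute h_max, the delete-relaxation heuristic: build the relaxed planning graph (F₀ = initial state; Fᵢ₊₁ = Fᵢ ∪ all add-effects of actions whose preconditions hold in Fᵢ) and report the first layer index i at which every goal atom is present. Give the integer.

F0 = init (7 atoms)
F1 = F0 ∪ {inpos(a), inpos(f), linked(d), linked(f), marked(d), ready(a)}  (13 atoms)
goal ⊆ F1  ⇒  h_max = 1

1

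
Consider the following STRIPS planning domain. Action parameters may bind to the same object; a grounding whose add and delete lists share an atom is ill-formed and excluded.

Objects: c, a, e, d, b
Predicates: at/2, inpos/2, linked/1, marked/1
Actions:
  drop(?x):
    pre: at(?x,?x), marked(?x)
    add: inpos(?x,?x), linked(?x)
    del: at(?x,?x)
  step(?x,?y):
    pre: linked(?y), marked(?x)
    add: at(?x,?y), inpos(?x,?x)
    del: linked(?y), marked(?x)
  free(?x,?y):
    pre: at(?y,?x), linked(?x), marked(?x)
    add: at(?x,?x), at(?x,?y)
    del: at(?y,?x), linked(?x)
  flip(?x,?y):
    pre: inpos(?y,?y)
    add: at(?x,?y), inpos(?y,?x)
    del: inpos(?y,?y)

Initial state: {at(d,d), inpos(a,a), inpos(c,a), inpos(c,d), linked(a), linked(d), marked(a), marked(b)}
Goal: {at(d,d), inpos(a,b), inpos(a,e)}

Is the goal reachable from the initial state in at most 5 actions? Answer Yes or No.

1. flip(e,a)  →  {at(d,d), at(e,a), inpos(a,e), inpos(c,a), inpos(c,d), linked(a), linked(d), marked(a), marked(b)}
2. step(a,a)  →  {at(a,a), at(d,d), at(e,a), inpos(a,a), inpos(a,e), inpos(c,a), inpos(c,d), linked(d), marked(b)}
3. flip(b,a)  →  {at(a,a), at(b,a), at(d,d), at(e,a), inpos(a,b), inpos(a,e), inpos(c,a), inpos(c,d), linked(d), marked(b)}
optimal plan length = 3; 3 ≤ 5

Yes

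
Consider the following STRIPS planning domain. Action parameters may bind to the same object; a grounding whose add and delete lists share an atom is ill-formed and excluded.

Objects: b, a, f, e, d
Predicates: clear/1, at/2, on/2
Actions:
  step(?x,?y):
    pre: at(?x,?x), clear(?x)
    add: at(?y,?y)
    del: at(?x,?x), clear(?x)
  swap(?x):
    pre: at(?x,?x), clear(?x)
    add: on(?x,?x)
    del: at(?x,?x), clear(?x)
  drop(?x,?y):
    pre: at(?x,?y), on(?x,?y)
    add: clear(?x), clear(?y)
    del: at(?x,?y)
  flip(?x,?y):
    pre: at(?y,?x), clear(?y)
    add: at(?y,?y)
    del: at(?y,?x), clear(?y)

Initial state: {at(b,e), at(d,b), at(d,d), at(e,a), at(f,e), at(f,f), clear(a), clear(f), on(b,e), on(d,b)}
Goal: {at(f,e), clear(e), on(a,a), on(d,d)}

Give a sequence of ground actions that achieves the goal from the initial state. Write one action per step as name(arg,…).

1. step(f,a)  →  {at(a,a), at(b,e), at(d,b), at(d,d), at(e,a), at(f,e), clear(a), on(b,e), on(d,b)}
2. swap(a)  →  {at(b,e), at(d,b), at(d,d), at(e,a), at(f,e), on(a,a), on(b,e), on(d,b)}
3. drop(b,e)  →  {at(d,b), at(d,d), at(e,a), at(f,e), clear(b), clear(e), on(a,a), on(b,e), on(d,b)}
4. drop(d,b)  →  {at(d,d), at(e,a), at(f,e), clear(b), clear(d), clear(e), on(a,a), on(b,e), on(d,b)}
5. swap(d)  →  {at(e,a), at(f,e), clear(b), clear(e), on(a,a), on(b,e), on(d,b), on(d,d)}

step(f,a); swap(a); drop(b,e); drop(d,b); swap(d)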